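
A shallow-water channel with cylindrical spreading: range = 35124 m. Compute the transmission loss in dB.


TL = 10*log10(35124) = 45.46

45.46 dB


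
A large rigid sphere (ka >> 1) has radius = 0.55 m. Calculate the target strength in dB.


TS = 10*log10(0.55^2 / 4) = 10*log10(0.075625) = -11.21

-11.21 dB


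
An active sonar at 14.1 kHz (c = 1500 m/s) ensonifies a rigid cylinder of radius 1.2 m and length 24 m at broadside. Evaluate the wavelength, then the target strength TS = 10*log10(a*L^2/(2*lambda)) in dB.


Step 1: lambda = c/f = 1500/14100 = 0.10638 m
Step 2: TS = 10*log10(a*L^2/(2*lambda)) = 10*log10(1.2*24^2/(2*0.10638)) = 35.12

35.12 dB


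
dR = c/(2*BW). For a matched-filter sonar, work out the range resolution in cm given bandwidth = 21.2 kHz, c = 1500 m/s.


dR = c/(2*BW) = 1500 / (2 * 21.2e3) = 0.0354 m = 3.54 cm

3.54 cm


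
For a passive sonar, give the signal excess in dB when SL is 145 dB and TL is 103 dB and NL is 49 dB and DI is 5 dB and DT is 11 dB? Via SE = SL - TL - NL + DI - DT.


SE = SL - TL - NL + DI - DT = 145 - 103 - 49 + 5 - 11 = -13

-13 dB


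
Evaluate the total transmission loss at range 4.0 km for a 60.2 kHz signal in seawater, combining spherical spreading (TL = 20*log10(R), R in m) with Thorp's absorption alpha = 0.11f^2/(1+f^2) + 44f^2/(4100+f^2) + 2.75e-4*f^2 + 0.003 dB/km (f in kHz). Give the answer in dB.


Step 1 (Thorp): alpha = 0.11*3624.04/(1+3624.04) + 44*3624.04/(4100+3624.04) + 2.75e-4*3624.04 + 0.003 = 21.7539 dB/km
Step 2: TL_spread = 20*log10(4000) = 72.04 dB
Step 3: TL_abs = alpha*R = 21.7539 * 4.0 = 87.02 dB
Step 4: TL_total = 72.04 + 87.02 = 159.06

159.06 dB


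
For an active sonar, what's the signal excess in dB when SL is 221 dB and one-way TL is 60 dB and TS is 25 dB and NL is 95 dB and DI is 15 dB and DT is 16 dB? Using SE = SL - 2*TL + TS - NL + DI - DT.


30 dB


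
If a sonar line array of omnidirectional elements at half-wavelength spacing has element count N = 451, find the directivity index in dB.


26.54 dB


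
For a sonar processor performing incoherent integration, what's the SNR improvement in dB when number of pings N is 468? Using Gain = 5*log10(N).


13.35 dB


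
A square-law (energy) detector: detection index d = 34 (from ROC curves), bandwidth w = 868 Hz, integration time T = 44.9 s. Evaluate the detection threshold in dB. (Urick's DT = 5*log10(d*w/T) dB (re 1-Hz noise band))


14.09 dB


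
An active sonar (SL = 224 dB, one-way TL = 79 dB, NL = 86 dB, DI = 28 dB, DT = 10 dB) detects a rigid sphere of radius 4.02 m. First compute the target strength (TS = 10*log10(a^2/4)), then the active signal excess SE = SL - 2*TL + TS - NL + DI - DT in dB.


Step 1: TS = 10*log10(4.02^2/4) = 6.06 dB
Step 2: SE = SL - 2*TL + TS - NL + DI - DT = 224 - 2*79 + (6.06) - 86 + 28 - 10 = 4.06

4.06 dB


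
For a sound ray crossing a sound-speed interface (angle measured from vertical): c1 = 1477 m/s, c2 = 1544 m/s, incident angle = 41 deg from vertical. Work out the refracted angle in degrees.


sin(theta2) = (c2/c1)*sin(theta1) = (1544/1477)*sin(41 deg) = 0.68582
theta2 = arcsin(0.68582) = 43.3

43.3 deg


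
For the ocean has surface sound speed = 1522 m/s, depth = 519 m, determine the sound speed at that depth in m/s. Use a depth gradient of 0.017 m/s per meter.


1530.823 m/s


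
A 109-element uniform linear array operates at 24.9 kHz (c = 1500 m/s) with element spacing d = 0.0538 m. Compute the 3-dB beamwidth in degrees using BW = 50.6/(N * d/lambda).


Step 1: lambda = 1500/24900 = 0.06024 m
Step 2: d/lambda = 0.0538/0.06024 = 0.8931
Step 3: BW = 50.6/(N * d/lambda) = 50.6/(109 * 0.8931) = 0.52

0.52 deg


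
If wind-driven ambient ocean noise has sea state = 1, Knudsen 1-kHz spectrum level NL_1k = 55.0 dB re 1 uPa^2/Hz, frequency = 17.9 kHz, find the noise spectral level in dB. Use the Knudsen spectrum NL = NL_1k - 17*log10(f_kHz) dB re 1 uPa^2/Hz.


NL = NL_1k - 17*log10(f_kHz) = 55.0 - 17*log10(17.9) = 55.0 - (21.3) = 33.7

33.7 dB


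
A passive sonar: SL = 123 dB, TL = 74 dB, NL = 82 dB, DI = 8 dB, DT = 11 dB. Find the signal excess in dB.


-36 dB


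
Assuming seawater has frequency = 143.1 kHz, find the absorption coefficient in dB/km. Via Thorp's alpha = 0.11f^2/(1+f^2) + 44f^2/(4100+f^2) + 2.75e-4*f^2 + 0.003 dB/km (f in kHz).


f^2 = 20477.61
alpha = 0.11*20477.61/(1+20477.61) + 44*20477.61/(4100+20477.61) + 2.75e-4*20477.61 + 0.003 = 42.404

42.404 dB/km


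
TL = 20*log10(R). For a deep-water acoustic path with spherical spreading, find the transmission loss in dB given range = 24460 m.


TL = 20*log10(24460) = 87.77

87.77 dB


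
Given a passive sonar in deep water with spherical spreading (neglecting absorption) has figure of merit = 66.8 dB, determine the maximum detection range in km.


At max range FOM = TL, so 20*log10(R) = 66.8
R = 10^(66.8/20) = 2187.76 m = 2.19 km

2.19 km


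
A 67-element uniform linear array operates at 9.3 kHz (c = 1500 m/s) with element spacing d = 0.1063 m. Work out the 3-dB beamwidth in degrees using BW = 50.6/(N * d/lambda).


1.15 deg


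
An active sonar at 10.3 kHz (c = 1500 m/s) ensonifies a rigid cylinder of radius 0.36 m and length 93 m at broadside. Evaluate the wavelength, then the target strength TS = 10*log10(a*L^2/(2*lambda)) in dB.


Step 1: lambda = c/f = 1500/10300 = 0.14563 m
Step 2: TS = 10*log10(a*L^2/(2*lambda)) = 10*log10(0.36*93^2/(2*0.14563)) = 40.29

40.29 dB


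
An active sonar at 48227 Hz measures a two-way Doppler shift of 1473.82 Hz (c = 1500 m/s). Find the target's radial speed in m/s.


From fd = 2*f*v/c, v = c*fd/(2*f) = 1500 * 1473.82 / (2*48227) = 22.92

22.92 m/s


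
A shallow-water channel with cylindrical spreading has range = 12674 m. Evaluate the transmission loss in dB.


TL = 10*log10(12674) = 41.03

41.03 dB


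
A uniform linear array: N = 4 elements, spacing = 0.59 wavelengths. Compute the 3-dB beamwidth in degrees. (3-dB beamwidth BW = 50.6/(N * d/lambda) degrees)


BW = 50.6 / (4 * 0.59) = 50.6 / 2.36 = 21.44

21.44 deg


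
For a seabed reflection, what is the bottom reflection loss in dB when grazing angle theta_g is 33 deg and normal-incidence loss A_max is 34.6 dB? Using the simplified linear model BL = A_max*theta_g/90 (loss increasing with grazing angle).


BL = A_max * theta_g / 90 = 34.6 * 33 / 90 = 12.69

12.69 dB


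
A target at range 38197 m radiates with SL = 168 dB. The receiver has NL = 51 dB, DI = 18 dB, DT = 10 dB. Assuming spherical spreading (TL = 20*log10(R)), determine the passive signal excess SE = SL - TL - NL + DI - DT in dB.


Step 1: TL = 20*log10(38197) = 91.64 dB
Step 2: SE = 168 - 91.64 - 51 + 18 - 10 = 33.36

33.36 dB


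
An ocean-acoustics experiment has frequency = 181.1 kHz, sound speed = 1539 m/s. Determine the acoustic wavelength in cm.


lambda = c/f = 1539 / 181100 = 0.0085 m = 0.85 cm

0.85 cm


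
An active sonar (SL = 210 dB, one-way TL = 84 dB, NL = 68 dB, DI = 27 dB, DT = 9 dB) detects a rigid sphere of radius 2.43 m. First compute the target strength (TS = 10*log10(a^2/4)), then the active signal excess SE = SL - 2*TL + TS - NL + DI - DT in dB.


Step 1: TS = 10*log10(2.43^2/4) = 1.69 dB
Step 2: SE = SL - 2*TL + TS - NL + DI - DT = 210 - 2*84 + (1.69) - 68 + 27 - 9 = -6.31

-6.31 dB


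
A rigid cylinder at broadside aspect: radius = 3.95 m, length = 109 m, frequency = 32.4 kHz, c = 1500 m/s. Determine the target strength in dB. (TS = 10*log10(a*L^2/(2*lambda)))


57.05 dB


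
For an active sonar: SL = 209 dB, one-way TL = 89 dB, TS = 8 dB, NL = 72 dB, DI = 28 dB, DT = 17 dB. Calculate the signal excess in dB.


-22 dB


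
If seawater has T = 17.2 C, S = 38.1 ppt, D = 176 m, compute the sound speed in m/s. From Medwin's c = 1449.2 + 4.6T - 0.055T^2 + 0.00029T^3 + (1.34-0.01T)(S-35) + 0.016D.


1519.96 m/s


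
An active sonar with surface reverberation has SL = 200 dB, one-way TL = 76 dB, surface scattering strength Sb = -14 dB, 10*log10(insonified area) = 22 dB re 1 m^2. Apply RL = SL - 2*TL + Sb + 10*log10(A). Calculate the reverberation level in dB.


RL = SL - 2*TL + Sb + 10*log10(A) = 200 - 2*76 + (-14) + 22 = 56

56 dB


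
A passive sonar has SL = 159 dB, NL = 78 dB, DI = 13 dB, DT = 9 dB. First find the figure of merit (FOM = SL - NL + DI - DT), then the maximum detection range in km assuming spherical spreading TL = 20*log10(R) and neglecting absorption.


Step 1: FOM = SL - NL + DI - DT = 159 - 78 + 13 - 9 = 85 dB
Step 2: at max range FOM = TL = 20*log10(R), so R = 10^(85/20) = 17782.79 m = 17.78 km

17.78 km


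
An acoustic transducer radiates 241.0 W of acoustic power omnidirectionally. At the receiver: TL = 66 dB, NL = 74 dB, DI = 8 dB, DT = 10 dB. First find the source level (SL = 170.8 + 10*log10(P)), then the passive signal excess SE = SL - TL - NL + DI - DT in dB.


Step 1: SL = 170.8 + 10*log10(241.0) = 194.62 dB
Step 2: SE = SL - TL - NL + DI - DT = 194.62 - 66 - 74 + 8 - 10 = 52.62

52.62 dB


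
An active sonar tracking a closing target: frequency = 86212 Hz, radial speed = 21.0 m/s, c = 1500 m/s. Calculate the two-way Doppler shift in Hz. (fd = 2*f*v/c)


2413.94 Hz


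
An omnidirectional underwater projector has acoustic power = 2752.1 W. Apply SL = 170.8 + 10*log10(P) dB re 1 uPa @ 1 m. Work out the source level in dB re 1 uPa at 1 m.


SL = 170.8 + 10*log10(2752.1) = 170.8 + 34.4 = 205.2

205.2 dB


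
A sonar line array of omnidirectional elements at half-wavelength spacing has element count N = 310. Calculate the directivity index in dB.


DI = 10*log10(310) = 24.91

24.91 dB


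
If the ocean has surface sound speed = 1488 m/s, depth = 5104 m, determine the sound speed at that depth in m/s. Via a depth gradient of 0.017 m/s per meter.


1574.768 m/s


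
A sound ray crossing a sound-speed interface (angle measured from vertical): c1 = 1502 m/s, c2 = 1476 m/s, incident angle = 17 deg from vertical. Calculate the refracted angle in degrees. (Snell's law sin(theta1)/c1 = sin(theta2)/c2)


16.7 deg


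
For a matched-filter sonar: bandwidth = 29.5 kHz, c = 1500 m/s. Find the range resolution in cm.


dR = c/(2*BW) = 1500 / (2 * 29.5e3) = 0.0254 m = 2.54 cm

2.54 cm


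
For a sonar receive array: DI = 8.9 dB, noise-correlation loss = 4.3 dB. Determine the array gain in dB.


AG = DI - L_corr = 8.9 - 4.3 = 4.6

4.6 dB


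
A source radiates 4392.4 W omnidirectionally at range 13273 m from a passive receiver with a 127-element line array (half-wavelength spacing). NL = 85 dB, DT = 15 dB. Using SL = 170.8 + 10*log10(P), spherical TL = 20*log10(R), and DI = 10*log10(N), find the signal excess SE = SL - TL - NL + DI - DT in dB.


Step 1: SL = 170.8 + 10*log10(4392.4) = 207.23 dB
Step 2: TL = 20*log10(13273) = 82.46 dB
Step 3: DI = 10*log10(127) = 21.04 dB
Step 4: SE = SL - TL - NL + DI - DT = 207.23 - 82.46 - 85 + 21.04 - 15 = 45.81

45.81 dB


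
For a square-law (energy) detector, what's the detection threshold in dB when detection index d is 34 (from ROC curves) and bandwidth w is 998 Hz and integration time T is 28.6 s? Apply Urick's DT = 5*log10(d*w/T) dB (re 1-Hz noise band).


15.37 dB


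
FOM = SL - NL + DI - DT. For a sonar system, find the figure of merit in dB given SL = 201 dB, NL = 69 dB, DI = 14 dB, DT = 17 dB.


129 dB


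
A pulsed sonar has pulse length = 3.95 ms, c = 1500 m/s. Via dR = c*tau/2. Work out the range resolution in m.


dR = c*tau/2 = 1500 * 3.95e-3 / 2 = 2.9625

2.9625 m


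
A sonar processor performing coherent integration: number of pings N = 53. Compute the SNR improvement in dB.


17.24 dB


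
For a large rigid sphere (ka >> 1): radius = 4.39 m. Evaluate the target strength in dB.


TS = 10*log10(4.39^2 / 4) = 10*log10(4.818025) = 6.83

6.83 dB


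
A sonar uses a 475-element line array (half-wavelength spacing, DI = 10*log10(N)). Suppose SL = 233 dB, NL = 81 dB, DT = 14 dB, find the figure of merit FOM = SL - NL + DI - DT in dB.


Step 1: DI = 10*log10(475) = 26.77 dB
Step 2: FOM = SL - NL + DI - DT = 233 - 81 + 26.77 - 14 = 164.77

164.77 dB


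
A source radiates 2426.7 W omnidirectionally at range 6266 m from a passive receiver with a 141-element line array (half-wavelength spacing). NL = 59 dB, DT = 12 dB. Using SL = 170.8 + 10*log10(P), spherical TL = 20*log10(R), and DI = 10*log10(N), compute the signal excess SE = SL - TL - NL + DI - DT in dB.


Step 1: SL = 170.8 + 10*log10(2426.7) = 204.65 dB
Step 2: TL = 20*log10(6266) = 75.94 dB
Step 3: DI = 10*log10(141) = 21.49 dB
Step 4: SE = SL - TL - NL + DI - DT = 204.65 - 75.94 - 59 + 21.49 - 12 = 79.2

79.2 dB


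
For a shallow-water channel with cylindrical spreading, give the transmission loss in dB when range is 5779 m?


37.62 dB


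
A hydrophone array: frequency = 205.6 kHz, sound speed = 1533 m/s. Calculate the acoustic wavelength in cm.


0.75 cm


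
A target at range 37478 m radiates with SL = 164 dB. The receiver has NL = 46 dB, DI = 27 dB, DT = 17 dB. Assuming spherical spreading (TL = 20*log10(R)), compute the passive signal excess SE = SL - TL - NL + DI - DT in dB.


Step 1: TL = 20*log10(37478) = 91.48 dB
Step 2: SE = 164 - 91.48 - 46 + 27 - 17 = 36.52

36.52 dB


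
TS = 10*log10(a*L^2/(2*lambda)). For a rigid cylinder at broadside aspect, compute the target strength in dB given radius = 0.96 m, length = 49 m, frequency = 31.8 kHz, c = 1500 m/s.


lambda = 1500/31800 = 0.04717 m
TS = 10*log10(0.96*49^2/(2*0.04717)) = 43.88

43.88 dB


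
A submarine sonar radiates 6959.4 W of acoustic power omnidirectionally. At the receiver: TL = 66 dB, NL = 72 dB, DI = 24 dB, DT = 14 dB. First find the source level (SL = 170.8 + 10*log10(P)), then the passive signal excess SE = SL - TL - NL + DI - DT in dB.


Step 1: SL = 170.8 + 10*log10(6959.4) = 209.23 dB
Step 2: SE = SL - TL - NL + DI - DT = 209.23 - 66 - 72 + 24 - 14 = 81.23

81.23 dB


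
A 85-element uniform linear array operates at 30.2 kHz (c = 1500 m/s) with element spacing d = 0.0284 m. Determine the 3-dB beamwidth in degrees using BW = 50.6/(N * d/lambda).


Step 1: lambda = 1500/30200 = 0.04967 m
Step 2: d/lambda = 0.0284/0.04967 = 0.5718
Step 3: BW = 50.6/(N * d/lambda) = 50.6/(85 * 0.5718) = 1.04

1.04 deg


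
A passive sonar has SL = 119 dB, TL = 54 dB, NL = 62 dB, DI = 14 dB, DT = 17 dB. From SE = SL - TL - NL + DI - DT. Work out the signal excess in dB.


SE = SL - TL - NL + DI - DT = 119 - 54 - 62 + 14 - 17 = 0

0 dB


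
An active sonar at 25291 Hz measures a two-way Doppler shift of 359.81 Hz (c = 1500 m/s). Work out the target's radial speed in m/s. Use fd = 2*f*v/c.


10.67 m/s


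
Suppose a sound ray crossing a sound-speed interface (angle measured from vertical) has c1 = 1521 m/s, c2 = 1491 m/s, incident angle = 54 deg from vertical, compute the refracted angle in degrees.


sin(theta2) = (c2/c1)*sin(theta1) = (1491/1521)*sin(54 deg) = 0.79306
theta2 = arcsin(0.79306) = 52.47

52.47 deg


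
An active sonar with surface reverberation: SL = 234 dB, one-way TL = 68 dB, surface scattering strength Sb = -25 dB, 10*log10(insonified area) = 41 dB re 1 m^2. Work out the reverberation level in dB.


RL = SL - 2*TL + Sb + 10*log10(A) = 234 - 2*68 + (-25) + 41 = 114

114 dB


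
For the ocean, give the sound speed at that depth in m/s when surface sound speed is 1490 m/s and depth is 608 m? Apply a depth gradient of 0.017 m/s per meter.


c = 1490 + 0.017 * 608 = 1500.336

1500.336 m/s


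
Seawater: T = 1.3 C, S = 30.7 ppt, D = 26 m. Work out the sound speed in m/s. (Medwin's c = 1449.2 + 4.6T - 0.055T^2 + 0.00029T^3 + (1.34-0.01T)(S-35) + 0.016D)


1449.8 m/s


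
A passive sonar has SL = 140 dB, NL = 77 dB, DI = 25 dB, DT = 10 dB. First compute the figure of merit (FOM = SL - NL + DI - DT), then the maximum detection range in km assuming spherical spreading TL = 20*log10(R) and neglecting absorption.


Step 1: FOM = SL - NL + DI - DT = 140 - 77 + 25 - 10 = 78 dB
Step 2: at max range FOM = TL = 20*log10(R), so R = 10^(78/20) = 7943.28 m = 7.94 km

7.94 km


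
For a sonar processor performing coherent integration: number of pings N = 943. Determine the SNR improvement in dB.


29.75 dB


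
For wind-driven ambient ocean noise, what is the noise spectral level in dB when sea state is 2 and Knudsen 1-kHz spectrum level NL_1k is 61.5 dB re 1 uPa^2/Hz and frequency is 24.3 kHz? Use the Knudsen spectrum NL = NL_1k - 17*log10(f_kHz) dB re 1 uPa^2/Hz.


NL = NL_1k - 17*log10(f_kHz) = 61.5 - 17*log10(24.3) = 61.5 - (23.56) = 37.94

37.94 dB


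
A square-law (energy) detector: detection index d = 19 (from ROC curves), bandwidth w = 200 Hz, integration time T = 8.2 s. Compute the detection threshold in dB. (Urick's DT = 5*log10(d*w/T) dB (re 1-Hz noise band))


DT = 5*log10(d*w/T) = 5*log10(19 * 200 / 8.2) = 5*log10(463.41) = 13.33

13.33 dB


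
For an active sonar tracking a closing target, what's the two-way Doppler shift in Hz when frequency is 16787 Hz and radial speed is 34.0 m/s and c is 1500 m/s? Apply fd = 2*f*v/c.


fd = 2*f*v/c = 2 * 16787 * 34.0 / 1500 = 761.01

761.01 Hz


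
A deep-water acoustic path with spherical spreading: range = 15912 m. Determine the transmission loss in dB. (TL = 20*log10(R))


TL = 20*log10(15912) = 84.03

84.03 dB


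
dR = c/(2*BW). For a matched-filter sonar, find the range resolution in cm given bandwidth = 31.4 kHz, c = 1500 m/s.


dR = c/(2*BW) = 1500 / (2 * 31.4e3) = 0.0239 m = 2.39 cm

2.39 cm


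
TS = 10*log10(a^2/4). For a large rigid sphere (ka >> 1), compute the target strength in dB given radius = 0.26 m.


TS = 10*log10(0.26^2 / 4) = 10*log10(0.0169) = -17.72

-17.72 dB


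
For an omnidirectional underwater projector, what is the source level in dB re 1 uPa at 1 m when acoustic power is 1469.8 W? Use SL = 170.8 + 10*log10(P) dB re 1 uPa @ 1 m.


SL = 170.8 + 10*log10(1469.8) = 170.8 + 31.67 = 202.47

202.47 dB


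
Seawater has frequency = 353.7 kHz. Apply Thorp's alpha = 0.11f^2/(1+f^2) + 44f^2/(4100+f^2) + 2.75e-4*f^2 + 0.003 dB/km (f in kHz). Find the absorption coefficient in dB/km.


f^2 = 125103.69
alpha = 0.11*125103.69/(1+125103.69) + 44*125103.69/(4100+125103.69) + 2.75e-4*125103.69 + 0.003 = 77.12

77.12 dB/km


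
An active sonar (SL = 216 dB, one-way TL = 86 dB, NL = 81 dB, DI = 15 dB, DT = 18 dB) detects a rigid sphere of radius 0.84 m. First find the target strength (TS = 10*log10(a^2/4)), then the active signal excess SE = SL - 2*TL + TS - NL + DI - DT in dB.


Step 1: TS = 10*log10(0.84^2/4) = -7.54 dB
Step 2: SE = SL - 2*TL + TS - NL + DI - DT = 216 - 2*86 + (-7.54) - 81 + 15 - 18 = -47.54

-47.54 dB


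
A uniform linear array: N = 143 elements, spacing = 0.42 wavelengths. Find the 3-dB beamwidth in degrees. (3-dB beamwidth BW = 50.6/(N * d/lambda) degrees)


BW = 50.6 / (143 * 0.42) = 50.6 / 60.06 = 0.84

0.84 deg


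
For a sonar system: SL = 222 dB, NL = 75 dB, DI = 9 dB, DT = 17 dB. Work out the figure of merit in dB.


FOM = SL - NL + DI - DT = 222 - 75 + 9 - 17 = 139

139 dB


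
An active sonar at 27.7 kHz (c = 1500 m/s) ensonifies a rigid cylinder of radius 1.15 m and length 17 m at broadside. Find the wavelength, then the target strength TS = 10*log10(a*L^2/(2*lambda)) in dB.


Step 1: lambda = c/f = 1500/27700 = 0.05415 m
Step 2: TS = 10*log10(a*L^2/(2*lambda)) = 10*log10(1.15*17^2/(2*0.05415)) = 34.87

34.87 dB


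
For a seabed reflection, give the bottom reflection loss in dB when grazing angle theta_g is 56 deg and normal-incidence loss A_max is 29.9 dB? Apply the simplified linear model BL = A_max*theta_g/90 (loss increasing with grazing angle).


BL = A_max * theta_g / 90 = 29.9 * 56 / 90 = 18.6

18.6 dB


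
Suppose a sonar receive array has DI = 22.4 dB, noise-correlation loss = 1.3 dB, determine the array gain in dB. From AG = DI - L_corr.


21.1 dB


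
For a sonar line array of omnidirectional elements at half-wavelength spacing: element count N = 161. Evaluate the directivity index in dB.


DI = 10*log10(161) = 22.07

22.07 dB


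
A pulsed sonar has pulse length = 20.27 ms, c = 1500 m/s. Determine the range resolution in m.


dR = c*tau/2 = 1500 * 20.27e-3 / 2 = 15.2025

15.2025 m


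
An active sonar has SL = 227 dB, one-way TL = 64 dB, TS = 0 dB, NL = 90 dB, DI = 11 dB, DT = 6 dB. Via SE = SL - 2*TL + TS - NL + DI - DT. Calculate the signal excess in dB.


14 dB


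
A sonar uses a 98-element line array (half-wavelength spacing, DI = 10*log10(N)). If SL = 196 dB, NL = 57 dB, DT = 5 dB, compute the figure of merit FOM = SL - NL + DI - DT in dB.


Step 1: DI = 10*log10(98) = 19.91 dB
Step 2: FOM = SL - NL + DI - DT = 196 - 57 + 19.91 - 5 = 153.91

153.91 dB


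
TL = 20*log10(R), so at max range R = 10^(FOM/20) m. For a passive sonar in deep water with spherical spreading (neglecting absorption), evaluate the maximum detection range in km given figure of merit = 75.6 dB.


6.03 km


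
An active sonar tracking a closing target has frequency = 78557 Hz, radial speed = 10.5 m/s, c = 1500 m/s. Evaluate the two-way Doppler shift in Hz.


1099.8 Hz


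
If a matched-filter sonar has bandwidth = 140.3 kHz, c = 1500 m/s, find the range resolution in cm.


dR = c/(2*BW) = 1500 / (2 * 140.3e3) = 0.0053 m = 0.53 cm

0.53 cm


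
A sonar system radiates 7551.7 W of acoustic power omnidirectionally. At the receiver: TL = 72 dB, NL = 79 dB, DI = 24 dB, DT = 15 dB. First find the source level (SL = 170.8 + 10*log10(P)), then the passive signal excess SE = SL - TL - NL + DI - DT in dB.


Step 1: SL = 170.8 + 10*log10(7551.7) = 209.58 dB
Step 2: SE = SL - TL - NL + DI - DT = 209.58 - 72 - 79 + 24 - 15 = 67.58

67.58 dB


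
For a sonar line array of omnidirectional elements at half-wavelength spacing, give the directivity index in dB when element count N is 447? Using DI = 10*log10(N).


DI = 10*log10(447) = 26.5

26.5 dB


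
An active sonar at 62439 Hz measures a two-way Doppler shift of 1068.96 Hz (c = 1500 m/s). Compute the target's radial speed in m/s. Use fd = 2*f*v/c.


12.84 m/s


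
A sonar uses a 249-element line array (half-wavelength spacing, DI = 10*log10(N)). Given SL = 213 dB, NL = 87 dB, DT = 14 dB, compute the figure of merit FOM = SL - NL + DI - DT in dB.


Step 1: DI = 10*log10(249) = 23.96 dB
Step 2: FOM = SL - NL + DI - DT = 213 - 87 + 23.96 - 14 = 135.96

135.96 dB


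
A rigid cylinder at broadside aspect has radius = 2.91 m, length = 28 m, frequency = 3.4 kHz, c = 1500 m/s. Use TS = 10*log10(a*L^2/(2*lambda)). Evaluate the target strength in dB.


lambda = 1500/3400 = 0.44118 m
TS = 10*log10(2.91*28^2/(2*0.44118)) = 34.13

34.13 dB


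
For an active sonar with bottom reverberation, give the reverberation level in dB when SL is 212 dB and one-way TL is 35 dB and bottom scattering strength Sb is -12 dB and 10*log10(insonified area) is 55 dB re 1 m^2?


RL = SL - 2*TL + Sb + 10*log10(A) = 212 - 2*35 + (-12) + 55 = 185

185 dB


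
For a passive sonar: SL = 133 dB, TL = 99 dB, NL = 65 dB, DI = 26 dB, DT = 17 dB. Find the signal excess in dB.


-22 dB


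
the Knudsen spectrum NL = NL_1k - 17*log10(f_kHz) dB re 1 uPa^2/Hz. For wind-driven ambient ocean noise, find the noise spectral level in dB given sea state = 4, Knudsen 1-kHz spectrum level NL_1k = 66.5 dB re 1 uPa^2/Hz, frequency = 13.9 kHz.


NL = NL_1k - 17*log10(f_kHz) = 66.5 - 17*log10(13.9) = 66.5 - (19.43) = 47.07

47.07 dB


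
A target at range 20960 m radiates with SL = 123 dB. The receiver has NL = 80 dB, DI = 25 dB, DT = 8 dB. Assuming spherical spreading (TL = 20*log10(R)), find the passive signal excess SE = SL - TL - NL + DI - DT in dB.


Step 1: TL = 20*log10(20960) = 86.43 dB
Step 2: SE = 123 - 86.43 - 80 + 25 - 8 = -26.43

-26.43 dB


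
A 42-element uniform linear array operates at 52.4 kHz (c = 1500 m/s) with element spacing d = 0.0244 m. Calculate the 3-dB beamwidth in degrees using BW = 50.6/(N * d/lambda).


Step 1: lambda = 1500/52400 = 0.02863 m
Step 2: d/lambda = 0.0244/0.02863 = 0.8523
Step 3: BW = 50.6/(N * d/lambda) = 50.6/(42 * 0.8523) = 1.41

1.41 deg


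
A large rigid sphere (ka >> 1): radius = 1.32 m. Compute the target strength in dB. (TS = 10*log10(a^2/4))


-3.61 dB


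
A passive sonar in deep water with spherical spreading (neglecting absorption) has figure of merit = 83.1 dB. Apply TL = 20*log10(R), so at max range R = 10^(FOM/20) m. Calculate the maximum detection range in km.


At max range FOM = TL, so 20*log10(R) = 83.1
R = 10^(83.1/20) = 14288.94 m = 14.29 km

14.29 km


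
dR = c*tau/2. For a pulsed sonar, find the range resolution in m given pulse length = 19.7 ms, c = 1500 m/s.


dR = c*tau/2 = 1500 * 19.7e-3 / 2 = 14.775

14.775 m


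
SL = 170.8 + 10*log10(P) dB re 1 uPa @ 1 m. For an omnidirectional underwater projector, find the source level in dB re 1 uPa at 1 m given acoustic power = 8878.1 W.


SL = 170.8 + 10*log10(8878.1) = 170.8 + 39.48 = 210.28

210.28 dB


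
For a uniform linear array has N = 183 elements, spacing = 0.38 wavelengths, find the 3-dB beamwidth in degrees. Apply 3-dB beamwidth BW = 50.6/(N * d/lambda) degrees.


BW = 50.6 / (183 * 0.38) = 50.6 / 69.54 = 0.73

0.73 deg


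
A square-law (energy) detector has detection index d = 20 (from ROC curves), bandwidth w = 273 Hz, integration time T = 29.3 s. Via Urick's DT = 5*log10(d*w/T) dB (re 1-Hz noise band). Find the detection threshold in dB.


11.35 dB


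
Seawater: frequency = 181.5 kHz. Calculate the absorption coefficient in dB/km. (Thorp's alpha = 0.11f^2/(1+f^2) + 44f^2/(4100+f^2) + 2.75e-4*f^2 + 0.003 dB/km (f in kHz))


f^2 = 32942.25
alpha = 0.11*32942.25/(1+32942.25) + 44*32942.25/(4100+32942.25) + 2.75e-4*32942.25 + 0.003 = 48.302

48.302 dB/km


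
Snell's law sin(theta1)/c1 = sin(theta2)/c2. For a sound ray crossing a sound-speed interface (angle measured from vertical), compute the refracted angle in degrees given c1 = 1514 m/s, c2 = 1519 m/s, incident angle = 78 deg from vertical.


78.93 deg


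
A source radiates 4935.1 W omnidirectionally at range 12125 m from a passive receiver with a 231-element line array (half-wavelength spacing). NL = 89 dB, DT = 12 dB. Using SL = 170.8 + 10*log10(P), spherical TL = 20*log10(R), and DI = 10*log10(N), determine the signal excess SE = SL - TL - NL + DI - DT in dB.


48.7 dB


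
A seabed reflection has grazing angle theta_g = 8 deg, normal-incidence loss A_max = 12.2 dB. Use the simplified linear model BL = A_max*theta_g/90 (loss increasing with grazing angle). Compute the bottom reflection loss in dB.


1.08 dB


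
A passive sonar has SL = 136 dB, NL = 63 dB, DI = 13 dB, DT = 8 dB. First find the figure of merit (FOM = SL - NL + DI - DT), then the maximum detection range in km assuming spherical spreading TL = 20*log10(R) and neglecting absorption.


Step 1: FOM = SL - NL + DI - DT = 136 - 63 + 13 - 8 = 78 dB
Step 2: at max range FOM = TL = 20*log10(R), so R = 10^(78/20) = 7943.28 m = 7.94 km

7.94 km


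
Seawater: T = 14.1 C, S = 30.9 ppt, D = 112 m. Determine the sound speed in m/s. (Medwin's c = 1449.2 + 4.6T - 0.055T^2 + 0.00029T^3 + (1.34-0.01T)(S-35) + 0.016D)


c = 1449.2 + 4.6*14.1 - 0.055*14.1^2 + 0.00029*14.1^3 + (1.34 - 0.01*14.1)*(30.9 - 35) + 0.016*112 = 1500.81

1500.81 m/s


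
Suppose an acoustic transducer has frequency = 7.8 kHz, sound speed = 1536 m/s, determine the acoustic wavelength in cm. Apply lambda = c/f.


19.69 cm


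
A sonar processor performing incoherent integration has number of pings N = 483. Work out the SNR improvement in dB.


13.42 dB


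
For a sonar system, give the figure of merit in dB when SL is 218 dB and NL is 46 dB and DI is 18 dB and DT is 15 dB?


FOM = SL - NL + DI - DT = 218 - 46 + 18 - 15 = 175

175 dB


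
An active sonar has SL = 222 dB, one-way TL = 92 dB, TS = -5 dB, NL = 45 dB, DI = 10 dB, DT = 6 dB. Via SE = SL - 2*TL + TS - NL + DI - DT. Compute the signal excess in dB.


SE = SL - 2*TL + TS - NL + DI - DT = 222 - 2*92 + (-5) - 45 + 10 - 6 = -8

-8 dB


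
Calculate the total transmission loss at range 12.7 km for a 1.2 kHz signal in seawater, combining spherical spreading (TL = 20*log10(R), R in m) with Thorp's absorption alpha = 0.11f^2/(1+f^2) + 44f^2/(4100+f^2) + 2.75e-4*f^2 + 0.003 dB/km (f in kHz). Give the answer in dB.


83.14 dB


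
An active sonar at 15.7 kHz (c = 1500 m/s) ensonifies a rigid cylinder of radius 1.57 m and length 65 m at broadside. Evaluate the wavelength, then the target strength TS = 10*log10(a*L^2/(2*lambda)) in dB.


Step 1: lambda = c/f = 1500/15700 = 0.09554 m
Step 2: TS = 10*log10(a*L^2/(2*lambda)) = 10*log10(1.57*65^2/(2*0.09554)) = 45.41

45.41 dB


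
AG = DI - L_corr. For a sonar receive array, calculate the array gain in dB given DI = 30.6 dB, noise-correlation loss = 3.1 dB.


AG = DI - L_corr = 30.6 - 3.1 = 27.5

27.5 dB


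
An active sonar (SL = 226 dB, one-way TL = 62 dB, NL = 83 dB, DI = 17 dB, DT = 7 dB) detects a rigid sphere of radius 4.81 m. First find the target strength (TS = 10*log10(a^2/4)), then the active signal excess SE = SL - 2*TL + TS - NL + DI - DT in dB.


Step 1: TS = 10*log10(4.81^2/4) = 7.62 dB
Step 2: SE = SL - 2*TL + TS - NL + DI - DT = 226 - 2*62 + (7.62) - 83 + 17 - 7 = 36.62

36.62 dB


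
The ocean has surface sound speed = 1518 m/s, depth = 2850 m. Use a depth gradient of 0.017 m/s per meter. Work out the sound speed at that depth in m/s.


1566.45 m/s


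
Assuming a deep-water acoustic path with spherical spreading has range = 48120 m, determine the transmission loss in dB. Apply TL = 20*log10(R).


TL = 20*log10(48120) = 93.65

93.65 dB


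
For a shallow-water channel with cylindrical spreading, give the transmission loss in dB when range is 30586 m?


TL = 10*log10(30586) = 44.86

44.86 dB


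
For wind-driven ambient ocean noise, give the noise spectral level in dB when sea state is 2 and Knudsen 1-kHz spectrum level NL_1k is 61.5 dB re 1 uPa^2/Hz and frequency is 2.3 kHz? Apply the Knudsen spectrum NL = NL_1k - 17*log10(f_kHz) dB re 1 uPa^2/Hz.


NL = NL_1k - 17*log10(f_kHz) = 61.5 - 17*log10(2.3) = 61.5 - (6.15) = 55.35

55.35 dB


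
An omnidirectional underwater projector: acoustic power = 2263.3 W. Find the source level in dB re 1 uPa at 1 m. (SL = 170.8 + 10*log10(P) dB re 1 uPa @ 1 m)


SL = 170.8 + 10*log10(2263.3) = 170.8 + 33.55 = 204.35

204.35 dB


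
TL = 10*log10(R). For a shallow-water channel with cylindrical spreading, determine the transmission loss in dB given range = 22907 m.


43.6 dB


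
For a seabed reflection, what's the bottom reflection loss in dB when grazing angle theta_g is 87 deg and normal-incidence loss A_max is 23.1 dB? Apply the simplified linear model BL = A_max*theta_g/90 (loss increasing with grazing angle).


22.33 dB


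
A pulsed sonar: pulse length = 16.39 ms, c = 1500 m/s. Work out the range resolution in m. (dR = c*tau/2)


dR = c*tau/2 = 1500 * 16.39e-3 / 2 = 12.2925

12.2925 m


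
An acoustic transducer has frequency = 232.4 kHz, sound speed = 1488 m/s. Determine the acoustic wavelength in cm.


lambda = c/f = 1488 / 232400 = 0.0064 m = 0.64 cm

0.64 cm


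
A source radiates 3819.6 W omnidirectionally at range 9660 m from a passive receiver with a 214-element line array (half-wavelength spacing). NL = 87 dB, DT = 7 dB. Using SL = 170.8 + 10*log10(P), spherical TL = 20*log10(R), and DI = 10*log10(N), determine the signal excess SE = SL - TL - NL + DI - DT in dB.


Step 1: SL = 170.8 + 10*log10(3819.6) = 206.62 dB
Step 2: TL = 20*log10(9660) = 79.7 dB
Step 3: DI = 10*log10(214) = 23.3 dB
Step 4: SE = SL - TL - NL + DI - DT = 206.62 - 79.7 - 87 + 23.3 - 7 = 56.22

56.22 dB


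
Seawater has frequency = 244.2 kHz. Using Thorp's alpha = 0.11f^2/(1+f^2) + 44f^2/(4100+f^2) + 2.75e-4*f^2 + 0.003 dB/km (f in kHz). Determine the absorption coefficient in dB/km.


f^2 = 59633.64
alpha = 0.11*59633.64/(1+59633.64) + 44*59633.64/(4100+59633.64) + 2.75e-4*59633.64 + 0.003 = 57.682

57.682 dB/km


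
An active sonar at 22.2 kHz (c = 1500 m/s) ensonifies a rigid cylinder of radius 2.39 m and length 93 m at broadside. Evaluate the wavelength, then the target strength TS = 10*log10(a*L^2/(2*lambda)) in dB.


Step 1: lambda = c/f = 1500/22200 = 0.06757 m
Step 2: TS = 10*log10(a*L^2/(2*lambda)) = 10*log10(2.39*93^2/(2*0.06757)) = 51.85

51.85 dB


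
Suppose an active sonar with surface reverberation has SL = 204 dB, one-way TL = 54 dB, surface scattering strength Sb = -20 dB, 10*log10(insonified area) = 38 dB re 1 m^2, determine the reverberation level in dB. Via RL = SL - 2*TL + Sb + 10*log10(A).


RL = SL - 2*TL + Sb + 10*log10(A) = 204 - 2*54 + (-20) + 38 = 114

114 dB


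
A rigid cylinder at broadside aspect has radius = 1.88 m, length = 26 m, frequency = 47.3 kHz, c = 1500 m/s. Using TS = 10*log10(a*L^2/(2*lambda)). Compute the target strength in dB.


43.02 dB


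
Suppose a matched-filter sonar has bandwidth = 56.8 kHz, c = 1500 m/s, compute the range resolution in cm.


dR = c/(2*BW) = 1500 / (2 * 56.8e3) = 0.0132 m = 1.32 cm

1.32 cm


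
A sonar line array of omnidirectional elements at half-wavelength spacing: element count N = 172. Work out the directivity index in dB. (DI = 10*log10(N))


DI = 10*log10(172) = 22.36

22.36 dB


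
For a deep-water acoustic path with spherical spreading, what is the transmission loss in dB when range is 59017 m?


TL = 20*log10(59017) = 95.42

95.42 dB


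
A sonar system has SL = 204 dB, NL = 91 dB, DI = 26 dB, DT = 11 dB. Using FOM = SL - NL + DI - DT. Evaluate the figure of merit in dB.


FOM = SL - NL + DI - DT = 204 - 91 + 26 - 11 = 128

128 dB


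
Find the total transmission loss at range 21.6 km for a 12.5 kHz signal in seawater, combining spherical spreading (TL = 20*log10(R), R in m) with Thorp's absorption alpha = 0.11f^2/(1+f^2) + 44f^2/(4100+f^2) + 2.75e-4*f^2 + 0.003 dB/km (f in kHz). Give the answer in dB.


Step 1 (Thorp): alpha = 0.11*156.25/(1+156.25) + 44*156.25/(4100+156.25) + 2.75e-4*156.25 + 0.003 = 1.7705 dB/km
Step 2: TL_spread = 20*log10(21600) = 86.69 dB
Step 3: TL_abs = alpha*R = 1.7705 * 21.6 = 38.24 dB
Step 4: TL_total = 86.69 + 38.24 = 124.93

124.93 dB


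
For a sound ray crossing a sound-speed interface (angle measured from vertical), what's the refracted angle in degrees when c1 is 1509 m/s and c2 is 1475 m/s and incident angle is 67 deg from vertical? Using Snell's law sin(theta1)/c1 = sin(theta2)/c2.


sin(theta2) = (c2/c1)*sin(theta1) = (1475/1509)*sin(67 deg) = 0.89976
theta2 = arcsin(0.89976) = 64.13

64.13 deg


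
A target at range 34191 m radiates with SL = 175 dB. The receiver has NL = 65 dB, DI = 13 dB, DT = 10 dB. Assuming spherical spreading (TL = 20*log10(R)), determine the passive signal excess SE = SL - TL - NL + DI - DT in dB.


22.32 dB


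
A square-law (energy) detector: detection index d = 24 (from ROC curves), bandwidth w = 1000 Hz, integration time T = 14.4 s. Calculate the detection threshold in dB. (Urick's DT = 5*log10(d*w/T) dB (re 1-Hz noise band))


DT = 5*log10(d*w/T) = 5*log10(24 * 1000 / 14.4) = 5*log10(1666.67) = 16.11

16.11 dB


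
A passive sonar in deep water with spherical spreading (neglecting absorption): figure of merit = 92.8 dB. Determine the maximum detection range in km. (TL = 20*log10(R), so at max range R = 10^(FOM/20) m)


At max range FOM = TL, so 20*log10(R) = 92.8
R = 10^(92.8/20) = 43651.58 m = 43.65 km

43.65 km


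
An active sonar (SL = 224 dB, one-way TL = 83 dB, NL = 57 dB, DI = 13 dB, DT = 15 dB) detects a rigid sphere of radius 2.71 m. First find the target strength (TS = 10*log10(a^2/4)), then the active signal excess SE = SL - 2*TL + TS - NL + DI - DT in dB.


Step 1: TS = 10*log10(2.71^2/4) = 2.64 dB
Step 2: SE = SL - 2*TL + TS - NL + DI - DT = 224 - 2*83 + (2.64) - 57 + 13 - 15 = 1.64

1.64 dB


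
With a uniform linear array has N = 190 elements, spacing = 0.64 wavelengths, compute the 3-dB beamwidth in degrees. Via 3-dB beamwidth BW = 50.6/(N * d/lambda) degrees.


0.42 deg


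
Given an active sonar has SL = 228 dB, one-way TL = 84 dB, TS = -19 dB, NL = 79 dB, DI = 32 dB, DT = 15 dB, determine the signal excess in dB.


-21 dB


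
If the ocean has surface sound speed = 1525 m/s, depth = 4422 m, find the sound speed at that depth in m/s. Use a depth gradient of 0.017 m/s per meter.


1600.174 m/s


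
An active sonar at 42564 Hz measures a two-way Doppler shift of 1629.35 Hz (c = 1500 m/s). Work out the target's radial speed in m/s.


From fd = 2*f*v/c, v = c*fd/(2*f) = 1500 * 1629.35 / (2*42564) = 28.71

28.71 m/s


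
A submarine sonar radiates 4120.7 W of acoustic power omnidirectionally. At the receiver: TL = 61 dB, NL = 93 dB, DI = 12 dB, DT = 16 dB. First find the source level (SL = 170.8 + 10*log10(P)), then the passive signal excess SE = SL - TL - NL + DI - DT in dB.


Step 1: SL = 170.8 + 10*log10(4120.7) = 206.95 dB
Step 2: SE = SL - TL - NL + DI - DT = 206.95 - 61 - 93 + 12 - 16 = 48.95

48.95 dB


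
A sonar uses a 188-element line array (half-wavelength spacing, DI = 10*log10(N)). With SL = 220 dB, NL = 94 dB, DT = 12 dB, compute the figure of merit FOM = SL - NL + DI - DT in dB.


Step 1: DI = 10*log10(188) = 22.74 dB
Step 2: FOM = SL - NL + DI - DT = 220 - 94 + 22.74 - 12 = 136.74

136.74 dB


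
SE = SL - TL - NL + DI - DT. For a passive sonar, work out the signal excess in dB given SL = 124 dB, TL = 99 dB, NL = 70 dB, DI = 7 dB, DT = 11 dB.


-49 dB


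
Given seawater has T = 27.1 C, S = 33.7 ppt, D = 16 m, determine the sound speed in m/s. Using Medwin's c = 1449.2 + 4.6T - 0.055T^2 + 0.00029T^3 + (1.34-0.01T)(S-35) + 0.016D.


1538.11 m/s


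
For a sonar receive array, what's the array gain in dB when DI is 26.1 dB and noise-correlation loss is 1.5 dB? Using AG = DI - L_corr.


AG = DI - L_corr = 26.1 - 1.5 = 24.6

24.6 dB


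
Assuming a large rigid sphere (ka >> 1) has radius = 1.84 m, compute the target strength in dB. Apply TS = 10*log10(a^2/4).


TS = 10*log10(1.84^2 / 4) = 10*log10(0.8464) = -0.72

-0.72 dB


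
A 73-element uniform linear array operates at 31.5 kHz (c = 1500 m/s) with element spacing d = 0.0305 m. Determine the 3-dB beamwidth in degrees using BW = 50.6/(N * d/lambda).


Step 1: lambda = 1500/31500 = 0.04762 m
Step 2: d/lambda = 0.0305/0.04762 = 0.6405
Step 3: BW = 50.6/(N * d/lambda) = 50.6/(73 * 0.6405) = 1.08

1.08 deg


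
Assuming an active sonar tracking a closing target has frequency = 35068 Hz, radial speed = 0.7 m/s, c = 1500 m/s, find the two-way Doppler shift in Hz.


fd = 2*f*v/c = 2 * 35068 * 0.7 / 1500 = 32.73

32.73 Hz


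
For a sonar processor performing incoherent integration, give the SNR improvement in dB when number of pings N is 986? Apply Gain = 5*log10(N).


14.97 dB


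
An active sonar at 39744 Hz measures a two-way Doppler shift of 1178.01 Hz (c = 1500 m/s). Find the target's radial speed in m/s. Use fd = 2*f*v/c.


22.23 m/s


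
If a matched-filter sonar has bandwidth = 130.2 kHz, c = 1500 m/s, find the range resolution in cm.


0.58 cm


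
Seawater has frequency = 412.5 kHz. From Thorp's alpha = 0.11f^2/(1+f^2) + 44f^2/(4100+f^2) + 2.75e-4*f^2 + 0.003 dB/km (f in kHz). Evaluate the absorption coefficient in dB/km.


89.871 dB/km


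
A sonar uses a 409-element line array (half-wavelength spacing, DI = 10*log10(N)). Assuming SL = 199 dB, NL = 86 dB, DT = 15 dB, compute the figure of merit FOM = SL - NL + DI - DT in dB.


Step 1: DI = 10*log10(409) = 26.12 dB
Step 2: FOM = SL - NL + DI - DT = 199 - 86 + 26.12 - 15 = 124.12

124.12 dB
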